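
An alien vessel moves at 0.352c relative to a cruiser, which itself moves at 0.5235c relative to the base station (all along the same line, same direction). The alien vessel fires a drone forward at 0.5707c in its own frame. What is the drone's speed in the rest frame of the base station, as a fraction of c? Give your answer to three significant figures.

First combine the drone and alien vessel (S''→S'): u₁ = (0.5707 + 0.352)/(1 + 0.5707×0.352) = 0.9227/1.2008864 = 0.76835.
Then combine with the cruiser (S'→S): u = (0.76835 + 0.5235)/(1 + 0.76835×0.5235) = 1.29185/1.402231225 = 0.92128.

0.921c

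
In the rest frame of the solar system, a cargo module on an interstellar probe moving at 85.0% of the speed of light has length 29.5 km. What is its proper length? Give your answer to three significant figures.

γ = 1/√(1 − β²) = 1/√(1 − 0.7225) = 1/√0.2775 = 1/0.526783 = 1.8983.
Proper length: L₀ = γ·L = 1.8983 × 29.5 = 56.0 km.

56.0 km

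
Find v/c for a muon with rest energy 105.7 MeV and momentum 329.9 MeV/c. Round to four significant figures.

0.9523

pc/(mc²) = 329.9/105.7 = 3.1211 = βγ = β/√(1−β²).
So β² = x²/(1 + x²) with x = 3.1211: x² = 9.74127, β² = 9.74127/10.74127 = 0.906901, β = 0.9523.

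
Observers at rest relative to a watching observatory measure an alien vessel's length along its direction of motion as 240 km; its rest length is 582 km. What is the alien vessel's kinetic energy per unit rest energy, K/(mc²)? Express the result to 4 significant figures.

From L = L₀/γ: γ = 582/240 = 2.425.
Since K = (γ−1)mc², K/(mc²) = 2.425 − 1 = 1.425.

1.425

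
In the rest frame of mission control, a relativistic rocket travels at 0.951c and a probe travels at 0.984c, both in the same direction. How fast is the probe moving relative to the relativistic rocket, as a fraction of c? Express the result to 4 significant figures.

Transform to the relativistic rocket's frame: u' = (u − v)/(1 − uv/c²).
u' = (0.984 − 0.951)/(1 − 0.984×0.951) = 0.033/0.064216 = 0.51389.
Speed in the relativistic rocket's frame: 0.5139c (in the same direction).

0.5139c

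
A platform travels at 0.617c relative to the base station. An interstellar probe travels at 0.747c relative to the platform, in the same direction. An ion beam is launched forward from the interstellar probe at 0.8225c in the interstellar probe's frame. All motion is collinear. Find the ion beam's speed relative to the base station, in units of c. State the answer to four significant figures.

Apply u = (u'+v)/(1+u'v) twice. Ion beam in the platform frame: (0.8225+0.747)/(1+0.8225·0.747) = 1.5695/1.6144075 = 0.97218c.
That velocity, transformed to the rest frame of the base station: (0.97218+0.617)/(1+0.97218·0.617) = 1.58918/1.59983506 = 0.99334c.

0.9933c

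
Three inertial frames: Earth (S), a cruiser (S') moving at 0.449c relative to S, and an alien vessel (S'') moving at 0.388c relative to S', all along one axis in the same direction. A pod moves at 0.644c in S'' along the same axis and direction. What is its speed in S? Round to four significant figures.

0.9299c

Compose velocities in two stages. Stage 1 (into S'): u₁ = (0.644+0.388)/(1+0.644×0.388) = 0.82568.
Stage 2 (into S): u = (0.82568+0.449)/(1+0.82568×0.449) = 0.92993, so the speed is 0.9299c.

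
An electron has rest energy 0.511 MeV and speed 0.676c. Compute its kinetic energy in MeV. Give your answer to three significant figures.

0.182 MeV

γ = 1/√(1 − β²) = 1/√(1 − 0.456976) = 1/√0.543024 = 1/0.736902 = 1.35703.
Kinetic energy: K = (γ − 1)mc² = (1.35703 − 1) × 0.511 MeV = 0.35703 × 0.511 = 0.182 MeV.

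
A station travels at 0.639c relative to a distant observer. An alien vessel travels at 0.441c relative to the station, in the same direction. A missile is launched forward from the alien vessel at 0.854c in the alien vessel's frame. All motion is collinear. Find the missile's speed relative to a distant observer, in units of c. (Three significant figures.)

Apply u = (u'+v)/(1+u'v) twice. Missile in the station frame: (0.854+0.441)/(1+0.854·0.441) = 1.295/1.376614 = 0.94071c.
That velocity, transformed to the rest frame of a distant observer: (0.94071+0.639)/(1+0.94071·0.639) = 1.57971/1.60111369 = 0.98663c.

0.987c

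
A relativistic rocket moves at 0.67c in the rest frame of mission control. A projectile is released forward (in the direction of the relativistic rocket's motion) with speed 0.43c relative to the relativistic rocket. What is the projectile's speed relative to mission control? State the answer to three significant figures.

0.854c

Relativistic velocity addition: u = (u' + v)/(1 + u'v/c²), with u' = 0.43c and v = 0.67c.
Numerator: 0.43 + 0.67 = 1.1. Denominator: 1 + (0.43)(0.67) = 1.2881.
u = 1.1/1.2881 = 0.85397, so the speed is 0.854c.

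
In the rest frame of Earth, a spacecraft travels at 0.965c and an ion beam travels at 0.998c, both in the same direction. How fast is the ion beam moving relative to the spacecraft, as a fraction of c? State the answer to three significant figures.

Transform to the spacecraft's frame: u' = (u − v)/(1 − uv/c²).
u' = (0.998 − 0.965)/(1 − 0.998×0.965) = 0.033/0.03693 = 0.89358.
Speed in the spacecraft's frame: 0.894c (in the same direction).

0.894c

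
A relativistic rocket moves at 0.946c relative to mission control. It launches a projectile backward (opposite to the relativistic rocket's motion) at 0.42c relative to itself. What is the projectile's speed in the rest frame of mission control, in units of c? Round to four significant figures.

0.8728c

In units of c, u = (u' + v)/(1 + u'v) with u' = −0.42 and v = 0.946.
Numerator: −0.42 + 0.946 = 0.526. Denominator: 1 + (−0.42)(0.946) = 0.60268.
u = 0.526/0.60268 = 0.87277, so the speed is 0.8728c.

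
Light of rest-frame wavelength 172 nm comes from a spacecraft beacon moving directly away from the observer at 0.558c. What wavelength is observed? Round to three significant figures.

323 nm

Relativistic Doppler for wavelength: λ_obs = λ_src · √((1+β)/(1−β)).
With β = 0.558: factor = √(1.558/0.442) = 1.8775.
λ_obs = 172 × 1.8775 = 323 nm.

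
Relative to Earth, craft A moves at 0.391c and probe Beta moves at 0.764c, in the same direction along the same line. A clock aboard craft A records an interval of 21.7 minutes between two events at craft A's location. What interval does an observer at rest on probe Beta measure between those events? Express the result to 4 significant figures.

Speed of craft A in probe Beta's frame: u = (v_A − v_B)/(1 − v_A v_B/c²) = (0.391 − 0.764)/(1 − 0.391×0.764) = −0.373/0.701276 = −0.53189; |u| = 0.53189c.
γ for this relative speed: γ = 1/√(1 − 0.282907) = 1.1809.
The clock on craft A records proper time, so probe Beta measures Δt = γΔτ = 1.1809 × 21.7 = 25.63 minutes.

25.63 minutes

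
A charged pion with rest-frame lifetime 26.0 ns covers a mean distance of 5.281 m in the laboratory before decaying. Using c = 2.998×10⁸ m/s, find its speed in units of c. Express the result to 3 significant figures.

0.561c

Lab distance = (lab lifetime)·v = γτ·βc, so βγ = d/(cτ) = 5.281/(2.998×10⁸ × 2.600×10^-8) = 0.6775.
With βγ = 0.6775: γ² = 1 + (βγ)² = 1.459006, and β = (βγ)/γ = 0.6775/1.20789 = 0.561.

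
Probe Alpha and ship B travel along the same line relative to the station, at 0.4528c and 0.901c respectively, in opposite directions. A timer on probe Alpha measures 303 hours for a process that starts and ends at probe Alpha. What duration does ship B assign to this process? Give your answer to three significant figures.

1100 hours

The velocity of probe Alpha relative to ship B is (0.4528 + 0.901)c / (1 + 0.4528×0.901) = 0.96152c; relative speed 0.96152c.
γ for this relative speed: γ = 1/√(1 − 0.924521) = 3.6399.
The clock on probe Alpha records proper time, so ship B measures Δt = γΔτ = 3.6399 × 303 = 1100 hours.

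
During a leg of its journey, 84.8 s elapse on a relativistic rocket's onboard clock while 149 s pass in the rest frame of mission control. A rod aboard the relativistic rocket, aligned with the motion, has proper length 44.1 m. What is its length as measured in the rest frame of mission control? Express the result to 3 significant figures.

25.1 m

From Δt = γΔτ: γ = 149/84.8 = 1.75708.
The rod contracts by the same γ: 44.1 m / 1.75708 = 25.1 m.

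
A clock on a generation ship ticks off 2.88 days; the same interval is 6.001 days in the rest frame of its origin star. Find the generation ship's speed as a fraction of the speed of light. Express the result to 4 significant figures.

0.8773c

γ = Δt/Δτ = 6.001/2.88 = 2.0837.
β = √(1 − 1/γ²) = √(1 − 0.230319) = √0.769681 = 0.8773.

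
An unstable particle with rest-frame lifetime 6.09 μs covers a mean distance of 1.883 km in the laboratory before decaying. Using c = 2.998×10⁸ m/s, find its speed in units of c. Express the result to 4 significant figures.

Let x = d/(cτ) = 1883 m / (2.998×10⁸ m/s × 6.090×10^-6 s) = 1.0313. Since d = βγcτ, x = βγ = β/√(1−β²).
Solving: β² = x²/(1+x²) = 1.06358/2.06358 = 0.515405, so β = 0.7179.

0.7179c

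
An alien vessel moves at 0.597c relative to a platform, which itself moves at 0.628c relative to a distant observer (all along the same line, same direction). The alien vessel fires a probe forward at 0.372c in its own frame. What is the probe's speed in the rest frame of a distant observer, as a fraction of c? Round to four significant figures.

Apply u = (u'+v)/(1+u'v) twice. Probe in the platform frame: (0.372+0.597)/(1+0.372·0.597) = 0.969/1.222084 = 0.79291c.
That velocity, transformed to the rest frame of a distant observer: (0.79291+0.628)/(1+0.79291·0.628) = 1.42091/1.49794748 = 0.94857c.

0.9486c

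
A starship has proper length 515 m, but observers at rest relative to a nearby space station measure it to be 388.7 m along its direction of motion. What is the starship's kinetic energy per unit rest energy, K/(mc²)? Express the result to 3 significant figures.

γ = L₀/L = 515/388.7 = 1.32493.
K/(mc²) = γ − 1 = 1.32493 − 1 = 0.325.

0.325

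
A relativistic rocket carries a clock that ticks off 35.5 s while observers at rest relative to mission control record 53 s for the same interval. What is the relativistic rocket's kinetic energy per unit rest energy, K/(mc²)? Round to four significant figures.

0.4930

The time-dilation ratio gives γ = 53/35.5 = 1.49296.
Since K = (γ−1)mc², K/(mc²) = 1.49296 − 1 = 0.4930.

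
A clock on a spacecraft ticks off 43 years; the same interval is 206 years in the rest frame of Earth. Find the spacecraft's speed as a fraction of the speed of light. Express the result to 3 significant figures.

γ = Δt/Δτ = 206/43 = 4.7907.
β = √(1 − 1/γ²) = √(1 − 0.0435715) = √0.9564285 = 0.978.

0.978c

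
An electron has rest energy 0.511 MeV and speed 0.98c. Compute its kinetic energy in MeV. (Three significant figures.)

With β = 0.98, γ = 1/√(1 − 0.98²) = 1/√0.0396 = 5.0252.
Kinetic energy: K = (γ − 1)mc² = (5.0252 − 1) × 0.511 MeV = 4.0252 × 0.511 = 2.06 MeV.

2.06 MeV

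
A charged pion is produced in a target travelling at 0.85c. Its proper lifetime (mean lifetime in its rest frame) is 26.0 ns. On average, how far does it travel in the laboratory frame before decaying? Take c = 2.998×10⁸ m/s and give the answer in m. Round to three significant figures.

12.6 m

γ = 1/√(1 − β²) = 1/√(1 − 0.7225) = 1/√0.2775 = 1/0.526783 = 1.8983.
Lab-frame lifetime: Δt = γτ = 1.8983 × 26.0 ns = 49.356 ns.
Distance: d = vΔt = 0.85 × 2.998×10⁸ m/s × 4.9356×10^-8 s = 12.6 m.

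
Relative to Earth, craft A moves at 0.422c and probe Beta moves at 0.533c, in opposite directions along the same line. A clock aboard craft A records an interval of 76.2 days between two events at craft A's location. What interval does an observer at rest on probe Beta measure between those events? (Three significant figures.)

The velocity of craft A relative to probe Beta is (0.422 + 0.533)c / (1 + 0.422×0.533) = 0.77964c; relative speed 0.77964c.
γ for this relative speed: γ = 1/√(1 − 0.607839) = 1.5969.
Craft A's interval is proper; time dilation gives Δt_B = γΔτ = 1.5969 × 76.2 days = 122 days.

122 days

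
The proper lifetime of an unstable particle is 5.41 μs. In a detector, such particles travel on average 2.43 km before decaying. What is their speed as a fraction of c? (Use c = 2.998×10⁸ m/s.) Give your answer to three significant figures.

d = βγcτ ⇒ βγ = d/(cτ) = 2430 m / (1621.918 m) = 1.4982.
β = (βγ)/√(1+(βγ)²) = 1.4982/√3.2446 = 0.832.

0.832c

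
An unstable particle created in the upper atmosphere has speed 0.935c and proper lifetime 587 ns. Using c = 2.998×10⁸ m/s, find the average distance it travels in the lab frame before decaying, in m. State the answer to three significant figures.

464 m

Lorentz factor: γ = (1 − 0.874225)^(−1/2) = 2.8197.
Lab-frame lifetime: Δt = γτ = 2.8197 × 587 ns = 1655.2 ns.
Distance: d = vΔt = 0.935 × 2.998×10⁸ m/s × 1.6552×10^-6 s = 464 m.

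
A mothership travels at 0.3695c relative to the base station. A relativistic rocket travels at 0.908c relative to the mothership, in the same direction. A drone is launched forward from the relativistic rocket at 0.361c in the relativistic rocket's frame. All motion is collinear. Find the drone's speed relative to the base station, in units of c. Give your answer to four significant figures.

0.9794c

First combine the drone and relativistic rocket (S''→S'): u₁ = (0.361 + 0.908)/(1 + 0.361×0.908) = 1.269/1.327788 = 0.95572.
Then combine with the mothership (S'→S): u = (0.95572 + 0.3695)/(1 + 0.95572×0.3695) = 1.32522/1.35313854 = 0.97937.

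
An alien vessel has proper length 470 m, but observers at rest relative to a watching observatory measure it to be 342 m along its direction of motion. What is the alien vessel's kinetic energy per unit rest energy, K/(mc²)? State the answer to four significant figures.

Length contraction gives γ = L₀/L = 470/342 = 1.37427.
Since K = (γ−1)mc², K/(mc²) = 1.37427 − 1 = 0.3743.

0.3743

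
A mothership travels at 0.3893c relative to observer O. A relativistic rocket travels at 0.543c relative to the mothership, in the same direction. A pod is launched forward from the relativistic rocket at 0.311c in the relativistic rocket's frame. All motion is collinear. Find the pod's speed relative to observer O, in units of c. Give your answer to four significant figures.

0.8719c

Apply u = (u'+v)/(1+u'v) twice. Pod in the mothership frame: (0.311+0.543)/(1+0.311·0.543) = 0.854/1.168873 = 0.73062c.
That velocity, transformed to the rest frame of observer O: (0.73062+0.3893)/(1+0.73062·0.3893) = 1.11992/1.284430366 = 0.87192c.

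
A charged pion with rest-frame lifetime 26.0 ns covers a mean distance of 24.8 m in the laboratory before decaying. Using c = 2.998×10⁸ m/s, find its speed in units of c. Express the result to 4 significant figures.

0.9540c

Let x = d/(cτ) = 24.80 m / (2.998×10⁸ m/s × 2.600×10^-8 s) = 3.1816. Since d = βγcτ, x = βγ = β/√(1−β²).
Solving: β² = x²/(1+x²) = 10.1226/11.1226 = 0.910093, so β = 0.9540.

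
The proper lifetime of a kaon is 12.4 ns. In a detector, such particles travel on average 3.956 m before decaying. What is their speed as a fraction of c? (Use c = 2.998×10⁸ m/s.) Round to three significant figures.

Lab distance = (lab lifetime)·v = γτ·βc, so βγ = d/(cτ) = 3.956/(2.998×10⁸ × 1.240×10^-8) = 1.0642.
With βγ = 1.0642: γ² = 1 + (βγ)² = 2.13252, and β = (βγ)/γ = 1.0642/1.46032 = 0.729.

0.729c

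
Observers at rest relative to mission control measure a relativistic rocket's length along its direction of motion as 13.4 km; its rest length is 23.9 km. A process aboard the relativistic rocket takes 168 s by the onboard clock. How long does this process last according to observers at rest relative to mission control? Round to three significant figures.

Length contraction gives γ = L₀/L = 23.9/13.4 = 1.78358.
The same γ dilates the second interval: 1.78358 × 168 s = 300 s.

300 s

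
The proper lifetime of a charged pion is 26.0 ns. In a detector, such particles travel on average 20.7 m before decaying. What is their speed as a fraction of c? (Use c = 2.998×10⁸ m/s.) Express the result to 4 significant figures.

Lab distance = (lab lifetime)·v = γτ·βc, so βγ = d/(cτ) = 20.70/(2.998×10⁸ × 2.600×10^-8) = 2.6556.
With βγ = 2.6556: γ² = 1 + (βγ)² = 8.05221, and β = (βγ)/γ = 2.6556/2.83764 = 0.9358.

0.9358c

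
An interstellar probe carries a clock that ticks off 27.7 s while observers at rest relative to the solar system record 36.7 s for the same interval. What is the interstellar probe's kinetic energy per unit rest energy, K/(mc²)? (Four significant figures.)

From Δt = γΔτ: γ = 36.7/27.7 = 1.32491.
Since K = (γ−1)mc², K/(mc²) = 1.32491 − 1 = 0.3249.

0.3249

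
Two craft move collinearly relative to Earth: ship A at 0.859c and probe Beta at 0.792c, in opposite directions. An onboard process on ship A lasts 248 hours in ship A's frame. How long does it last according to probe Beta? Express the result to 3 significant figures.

1330 hours

Transform ship A's velocity into probe Beta's frame: (0.859 + 0.792)/(1 + 0.859·0.792) = 1.651/1.680328, so the relative speed is 0.98255c.
γ for this relative speed: γ = 1/√(1 − 0.965405) = 5.3764.
The clock on ship A records proper time, so probe Beta measures Δt = γΔτ = 5.3764 × 248 = 1330 hours.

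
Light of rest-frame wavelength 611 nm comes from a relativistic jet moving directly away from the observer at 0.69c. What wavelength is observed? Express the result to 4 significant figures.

1427 nm

Relativistic Doppler for wavelength: λ_obs = λ_src · √((1+β)/(1−β)).
With β = 0.69: factor = √(1.69/0.31) = 2.3349.
λ_obs = 611 × 2.3349 = 1427 nm.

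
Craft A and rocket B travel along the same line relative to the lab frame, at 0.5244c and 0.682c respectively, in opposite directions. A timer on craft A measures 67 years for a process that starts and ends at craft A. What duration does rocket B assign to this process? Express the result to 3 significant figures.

146 years

Speed of craft A in rocket B's frame: u = (v_A + v_B)/(1 + v_A v_B/c²) = (0.5244 + 0.682)/(1 + 0.5244×0.682) = 1.2064/1.3576408 = 0.8886; |u| = 0.8886c.
γ for this relative speed: γ = 1/√(1 − 0.78961) = 2.1802.
The clock on craft A records proper time, so rocket B measures Δt = γΔτ = 2.1802 × 67 = 146 years.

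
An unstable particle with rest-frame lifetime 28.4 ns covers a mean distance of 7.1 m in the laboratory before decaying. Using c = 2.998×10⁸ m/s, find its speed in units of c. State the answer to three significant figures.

0.640c

Lab distance = (lab lifetime)·v = γτ·βc, so βγ = d/(cτ) = 7.100/(2.998×10⁸ × 2.840×10^-8) = 0.83389.
With βγ = 0.83389: γ² = 1 + (βγ)² = 1.695373, and β = (βγ)/γ = 0.83389/1.30206 = 0.640.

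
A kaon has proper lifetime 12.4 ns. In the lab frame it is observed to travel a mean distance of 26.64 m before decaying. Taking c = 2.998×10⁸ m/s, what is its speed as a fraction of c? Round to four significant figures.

d = βγcτ ⇒ βγ = d/(cτ) = 26.64 m / (3.71752 m) = 7.1661.
β = (βγ)/√(1+(βγ)²) = 7.1661/√52.353 = 0.9904.

0.9904c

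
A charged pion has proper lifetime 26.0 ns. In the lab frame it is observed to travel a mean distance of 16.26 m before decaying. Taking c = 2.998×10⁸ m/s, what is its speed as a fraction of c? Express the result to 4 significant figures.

Let x = d/(cτ) = 16.26 m / (2.998×10⁸ m/s × 2.600×10^-8 s) = 2.086. Since d = βγcτ, x = βγ = β/√(1−β²).
Solving: β² = x²/(1+x²) = 4.3514/5.3514 = 0.813133, so β = 0.9017.

0.9017c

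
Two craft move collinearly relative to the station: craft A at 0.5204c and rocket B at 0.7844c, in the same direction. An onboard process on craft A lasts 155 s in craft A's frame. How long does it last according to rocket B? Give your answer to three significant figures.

Speed of craft A in rocket B's frame: u = (v_A − v_B)/(1 − v_A v_B/c²) = (0.5204 − 0.7844)/(1 − 0.5204×0.7844) = −0.264/0.59179824 = −0.4461; |u| = 0.4461c.
γ for this relative speed: γ = 1/√(1 − 0.199005) = 1.1173.
Craft A's interval is proper; time dilation gives Δt_B = γΔτ = 1.1173 × 155 s = 173 s.

173 s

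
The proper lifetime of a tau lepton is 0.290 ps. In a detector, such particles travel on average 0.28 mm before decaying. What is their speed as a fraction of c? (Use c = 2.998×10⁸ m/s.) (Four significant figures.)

Let x = d/(cτ) = 2.800×10^-4 m / (2.998×10⁸ m/s × 2.900×10^-13 s) = 3.2205. Since d = βγcτ, x = βγ = β/√(1−β²).
Solving: β² = x²/(1+x²) = 10.3716/11.3716 = 0.912062, so β = 0.9550.

0.9550c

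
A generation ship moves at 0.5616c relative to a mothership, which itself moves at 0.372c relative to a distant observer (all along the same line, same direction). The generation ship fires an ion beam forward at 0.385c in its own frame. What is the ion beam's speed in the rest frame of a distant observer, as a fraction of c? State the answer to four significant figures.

0.8920c

First combine the ion beam and generation ship (S''→S'): u₁ = (0.385 + 0.5616)/(1 + 0.385×0.5616) = 0.9466/1.216216 = 0.77832.
Then combine with the mothership (S'→S): u = (0.77832 + 0.372)/(1 + 0.77832×0.372) = 1.15032/1.28953504 = 0.89204.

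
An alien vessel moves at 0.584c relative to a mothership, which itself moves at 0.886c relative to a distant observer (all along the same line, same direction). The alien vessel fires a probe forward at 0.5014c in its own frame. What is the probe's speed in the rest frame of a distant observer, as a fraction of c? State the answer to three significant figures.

0.990c

First combine the probe and alien vessel (S''→S'): u₁ = (0.5014 + 0.584)/(1 + 0.5014×0.584) = 1.0854/1.2928176 = 0.83956.
Then combine with the mothership (S'→S): u = (0.83956 + 0.886)/(1 + 0.83956×0.886) = 1.72556/1.74385016 = 0.98951.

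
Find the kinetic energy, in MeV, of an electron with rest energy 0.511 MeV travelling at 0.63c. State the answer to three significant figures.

With β = 0.63, γ = 1/√(1 − 0.63²) = 1/√0.6031 = 1.28767.
Kinetic energy: K = (γ − 1)mc² = (1.28767 − 1) × 0.511 MeV = 0.28767 × 0.511 = 0.147 MeV.

0.147 MeV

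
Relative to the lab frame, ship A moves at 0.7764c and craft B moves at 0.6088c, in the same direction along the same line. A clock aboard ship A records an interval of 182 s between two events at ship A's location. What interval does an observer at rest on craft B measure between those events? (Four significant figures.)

Speed of ship A in craft B's frame: u = (v_A − v_B)/(1 − v_A v_B/c²) = (0.7764 − 0.6088)/(1 − 0.7764×0.6088) = 0.1676/0.52732768 = 0.31783; |u| = 0.31783c.
γ for this relative speed: γ = 1/√(1 − 0.101016) = 1.0547.
Ship A's interval is proper; time dilation gives Δt_B = γΔτ = 1.0547 × 182 s = 192.0 s.

192.0 s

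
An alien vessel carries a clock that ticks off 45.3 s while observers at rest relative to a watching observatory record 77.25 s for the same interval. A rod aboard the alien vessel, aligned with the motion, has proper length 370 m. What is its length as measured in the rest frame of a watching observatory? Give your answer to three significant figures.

γ = Δt/Δτ = 77.25/45.3 = 1.7053.
L = L₀/γ = 370/1.7053 = 217 m.

217 m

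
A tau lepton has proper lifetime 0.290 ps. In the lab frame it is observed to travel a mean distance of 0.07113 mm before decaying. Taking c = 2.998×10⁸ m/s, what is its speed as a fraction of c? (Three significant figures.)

Lab distance = (lab lifetime)·v = γτ·βc, so βγ = d/(cτ) = 7.113×10^-5/(2.998×10⁸ × 2.900×10^-13) = 0.81813.
With βγ = 0.81813: γ² = 1 + (βγ)² = 1.669337, and β = (βγ)/γ = 0.81813/1.29203 = 0.633.

0.633c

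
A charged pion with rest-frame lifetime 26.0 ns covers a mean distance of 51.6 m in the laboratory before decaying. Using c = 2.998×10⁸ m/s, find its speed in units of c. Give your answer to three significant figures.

0.989c

Let x = d/(cτ) = 51.60 m / (2.998×10⁸ m/s × 2.600×10^-8 s) = 6.6198. Since d = βγcτ, x = βγ = β/√(1−β²).
Solving: β² = x²/(1+x²) = 43.8218/44.8218 = 0.977689, so β = 0.989.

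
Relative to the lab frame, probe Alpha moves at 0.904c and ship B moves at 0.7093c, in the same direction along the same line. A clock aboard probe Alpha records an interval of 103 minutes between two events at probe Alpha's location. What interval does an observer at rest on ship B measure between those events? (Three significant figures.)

123 minutes

Transform probe Alpha's velocity into ship B's frame: (0.904 − 0.7093)/(1 − 0.904·0.7093) = 0.1947/0.3587928, so the relative speed is 0.54265c.
At |u| = 0.54265c, γ = (1 − 0.294469)^(−1/2) = 1.1905.
Probe Alpha's interval is proper; time dilation gives Δt_B = γΔτ = 1.1905 × 103 minutes = 123 minutes.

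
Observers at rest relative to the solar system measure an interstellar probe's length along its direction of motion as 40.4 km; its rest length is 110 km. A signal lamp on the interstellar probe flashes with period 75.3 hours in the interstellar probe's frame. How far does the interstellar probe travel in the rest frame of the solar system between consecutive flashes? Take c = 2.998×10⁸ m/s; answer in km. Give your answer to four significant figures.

From L = L₀/γ: γ = 110/40.4 = 2.72277.
β = √(1 − 1/γ²) = 0.93011. Lab-frame period = γτ = 2.72277×75.3 hours = 205.02 hours. Distance = βc × γτ = 0.93011 × 2.998×10⁸ m/s × 738072 s = 2.0581×10^14 m = 2.058×10^11 km.

2.058×10^11 km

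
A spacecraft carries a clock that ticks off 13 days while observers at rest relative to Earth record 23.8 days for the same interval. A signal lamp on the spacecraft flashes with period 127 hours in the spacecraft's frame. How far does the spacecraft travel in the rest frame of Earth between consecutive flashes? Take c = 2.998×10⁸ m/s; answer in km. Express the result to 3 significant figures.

γ = Δt/Δτ = 23.8/13 = 1.83077.
β = √(1 − 1/γ²) = 0.83764. Lab-frame period = γτ = 1.83077×127 hours = 232.51 hours. Distance = βc × γτ = 0.83764 × 2.998×10⁸ m/s × 837036 s = 2.1020×10^14 m = 2.10×10^11 km.

2.10×10^11 km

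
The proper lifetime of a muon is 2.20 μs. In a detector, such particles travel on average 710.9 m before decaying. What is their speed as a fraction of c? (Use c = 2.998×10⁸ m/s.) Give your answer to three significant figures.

0.733c

Lab distance = (lab lifetime)·v = γτ·βc, so βγ = d/(cτ) = 710.9/(2.998×10⁸ × 2.200×10^-6) = 1.0778.
With βγ = 1.0778: γ² = 1 + (βγ)² = 2.16165, and β = (βγ)/γ = 1.0778/1.47026 = 0.733.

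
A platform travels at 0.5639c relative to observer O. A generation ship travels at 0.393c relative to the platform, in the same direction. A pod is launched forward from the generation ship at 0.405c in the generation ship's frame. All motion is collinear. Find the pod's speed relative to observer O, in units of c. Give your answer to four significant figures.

0.9021c

Apply u = (u'+v)/(1+u'v) twice. Pod in the platform frame: (0.405+0.393)/(1+0.405·0.393) = 0.798/1.159165 = 0.68843c.
That velocity, transformed to the rest frame of observer O: (0.68843+0.5639)/(1+0.68843·0.5639) = 1.25233/1.388205677 = 0.90212c.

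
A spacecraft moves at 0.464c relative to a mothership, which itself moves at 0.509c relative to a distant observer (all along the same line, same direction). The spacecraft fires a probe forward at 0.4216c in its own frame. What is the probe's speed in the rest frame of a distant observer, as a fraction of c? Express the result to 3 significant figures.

Apply u = (u'+v)/(1+u'v) twice. Probe in the mothership frame: (0.4216+0.464)/(1+0.4216·0.464) = 0.8856/1.1956224 = 0.7407c.
That velocity, transformed to the rest frame of a distant observer: (0.7407+0.509)/(1+0.7407·0.509) = 1.2497/1.3770163 = 0.90754c.

0.908c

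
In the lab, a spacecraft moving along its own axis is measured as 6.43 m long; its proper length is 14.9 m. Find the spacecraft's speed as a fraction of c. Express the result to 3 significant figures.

Length contraction gives γ = L₀/L = 14.9/6.43 = 2.3173.
β = √(1 − 1/γ²) = √0.813776 = 0.902.

0.902c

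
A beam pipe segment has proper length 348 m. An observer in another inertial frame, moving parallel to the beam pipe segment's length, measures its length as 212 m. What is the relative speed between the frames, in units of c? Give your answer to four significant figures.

Length contraction gives γ = L₀/L = 348/212 = 1.6415.
β = √(1 − 1/γ²) = √0.628877 = 0.7930.

0.7930c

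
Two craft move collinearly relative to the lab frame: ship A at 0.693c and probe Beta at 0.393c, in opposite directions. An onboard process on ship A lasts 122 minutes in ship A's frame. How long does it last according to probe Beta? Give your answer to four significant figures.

Speed of ship A in probe Beta's frame: u = (v_A + v_B)/(1 + v_A v_B/c²) = (0.693 + 0.393)/(1 + 0.693×0.393) = 1.086/1.272349 = 0.85354; |u| = 0.85354c.
At |u| = 0.85354c, γ = (1 − 0.728531)^(−1/2) = 1.9193.
Ship A's interval is proper; time dilation gives Δt_B = γΔτ = 1.9193 × 122 minutes = 234.2 minutes.

234.2 minutes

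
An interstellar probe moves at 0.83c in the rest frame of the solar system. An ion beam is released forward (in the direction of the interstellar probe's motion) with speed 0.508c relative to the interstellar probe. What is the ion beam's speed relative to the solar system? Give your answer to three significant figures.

0.941c

Relativistic velocity addition: u = (u' + v)/(1 + u'v/c²), with u' = 0.508c and v = 0.83c.
Numerator: 0.508 + 0.83 = 1.338. Denominator: 1 + (0.508)(0.83) = 1.42164.
u = 1.338/1.42164 = 0.94117, so the speed is 0.941c.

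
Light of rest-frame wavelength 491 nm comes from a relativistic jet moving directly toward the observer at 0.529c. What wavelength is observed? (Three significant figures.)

Relativistic Doppler for wavelength: λ_obs = λ_src · √((1−β)/(1+β)).
With β = 0.529: factor = √(0.471/1.529) = 0.55502.
λ_obs = 491 × 0.55502 = 273 nm.

273 nm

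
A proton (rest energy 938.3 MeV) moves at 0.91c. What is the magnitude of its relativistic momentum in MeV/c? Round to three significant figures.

β² = 0.8281, so γ = 1/√0.1719 = 2.4119.
Momentum: p = γβ·mc = 2.4119 × 0.91 × 938.3 MeV/c = 2060 MeV/c.

2060 MeV/c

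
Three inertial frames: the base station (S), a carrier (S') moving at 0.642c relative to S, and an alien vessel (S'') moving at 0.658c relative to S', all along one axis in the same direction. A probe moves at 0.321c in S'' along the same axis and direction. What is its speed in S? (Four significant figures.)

First combine the probe and alien vessel (S''→S'): u₁ = (0.321 + 0.658)/(1 + 0.321×0.658) = 0.979/1.211218 = 0.80828.
Then combine with the carrier (S'→S): u = (0.80828 + 0.642)/(1 + 0.80828×0.642) = 1.45028/1.51891576 = 0.95481.

0.9548c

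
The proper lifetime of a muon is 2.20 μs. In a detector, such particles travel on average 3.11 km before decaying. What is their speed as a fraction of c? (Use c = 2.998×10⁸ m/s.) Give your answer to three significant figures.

0.978c

d = βγcτ ⇒ βγ = d/(cτ) = 3110 m / (659.56 m) = 4.7153.
β = (βγ)/√(1+(βγ)²) = 4.7153/√23.2341 = 0.978.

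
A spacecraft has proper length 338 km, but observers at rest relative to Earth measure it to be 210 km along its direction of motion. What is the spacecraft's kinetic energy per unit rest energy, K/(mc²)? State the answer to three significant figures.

From L = L₀/γ: γ = 338/210 = 1.60952.
Since K = (γ−1)mc², K/(mc²) = 1.60952 − 1 = 0.610.

0.610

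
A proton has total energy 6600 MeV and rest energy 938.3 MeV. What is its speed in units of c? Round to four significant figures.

γ = E/(mc²) = 6600/938.3 = 7.034.
β = √(1 − 1/γ²) = √(1 − 0.0202113) = √0.9797887 = 0.9898.

0.9898c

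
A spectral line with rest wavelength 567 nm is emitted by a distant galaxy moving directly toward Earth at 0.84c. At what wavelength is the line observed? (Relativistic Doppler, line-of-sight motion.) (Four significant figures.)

Relativistic Doppler for wavelength: λ_obs = λ_src · √((1−β)/(1+β)).
With β = 0.84: factor = √(0.16/1.84) = 0.29488.
λ_obs = 567 × 0.29488 = 167.2 nm.

167.2 nm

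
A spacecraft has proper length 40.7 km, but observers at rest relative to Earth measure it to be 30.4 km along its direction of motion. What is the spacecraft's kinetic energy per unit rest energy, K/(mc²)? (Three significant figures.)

γ = L₀/L = 40.7/30.4 = 1.33882.
K/(mc²) = γ − 1 = 1.33882 − 1 = 0.339.

0.339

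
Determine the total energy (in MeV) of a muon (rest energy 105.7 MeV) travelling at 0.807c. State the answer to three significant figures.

179 MeV

γ = 1/√(1 − β²) = 1/√(1 − 0.651249) = 1/√0.348751 = 1/0.590551 = 1.6933.
Total energy: E = γmc² = 1.6933 × 105.7 MeV = 179 MeV.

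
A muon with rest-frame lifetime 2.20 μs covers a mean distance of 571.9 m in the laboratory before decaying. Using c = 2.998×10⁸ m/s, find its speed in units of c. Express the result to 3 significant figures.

Lab distance = (lab lifetime)·v = γτ·βc, so βγ = d/(cτ) = 571.9/(2.998×10⁸ × 2.200×10^-6) = 0.86709.
With βγ = 0.86709: γ² = 1 + (βγ)² = 1.751845, and β = (βγ)/γ = 0.86709/1.32357 = 0.655.

0.655c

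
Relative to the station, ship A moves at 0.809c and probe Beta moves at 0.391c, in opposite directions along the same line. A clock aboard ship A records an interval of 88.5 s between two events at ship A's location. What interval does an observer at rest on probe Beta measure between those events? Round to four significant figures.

Speed of ship A in probe Beta's frame: u = (v_A + v_B)/(1 + v_A v_B/c²) = (0.809 + 0.391)/(1 + 0.809×0.391) = 1.2/1.316319 = 0.91163; |u| = 0.91163c.
At |u| = 0.91163c, γ = (1 − 0.831069)^(−1/2) = 2.433.
The clock on ship A records proper time, so probe Beta measures Δt = γΔτ = 2.433 × 88.5 = 215.3 s.

215.3 s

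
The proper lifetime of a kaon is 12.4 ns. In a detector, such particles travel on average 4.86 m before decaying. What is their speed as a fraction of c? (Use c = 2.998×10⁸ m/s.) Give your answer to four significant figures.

Lab distance = (lab lifetime)·v = γτ·βc, so βγ = d/(cτ) = 4.860/(2.998×10⁸ × 1.240×10^-8) = 1.3073.
With βγ = 1.3073: γ² = 1 + (βγ)² = 2.70903, and β = (βγ)/γ = 1.3073/1.64591 = 0.7943.

0.7943c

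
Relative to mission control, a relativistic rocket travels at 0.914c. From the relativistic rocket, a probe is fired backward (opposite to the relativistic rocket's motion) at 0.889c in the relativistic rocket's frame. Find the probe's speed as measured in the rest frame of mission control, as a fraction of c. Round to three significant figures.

0.133c

Relativistic velocity addition: u = (u' + v)/(1 + u'v/c²), with u' = −0.889c and v = 0.914c.
Numerator: −0.889 + 0.914 = 0.025. Denominator: 1 + (−0.889)(0.914) = 0.187454.
u = 0.025/0.187454 = 0.13337, so the speed is 0.133c.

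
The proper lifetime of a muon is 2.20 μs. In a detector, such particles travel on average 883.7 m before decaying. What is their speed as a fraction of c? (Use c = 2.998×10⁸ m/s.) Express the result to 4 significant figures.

Let x = d/(cτ) = 883.7 m / (2.998×10⁸ m/s × 2.200×10^-6 s) = 1.3398. Since d = βγcτ, x = βγ = β/√(1−β²).
Solving: β² = x²/(1+x²) = 1.79506/2.79506 = 0.642226, so β = 0.8014.

0.8014c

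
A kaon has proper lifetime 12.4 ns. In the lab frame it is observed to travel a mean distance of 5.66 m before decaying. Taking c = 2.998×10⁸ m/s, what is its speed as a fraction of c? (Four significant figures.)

Let x = d/(cτ) = 5.660 m / (2.998×10⁸ m/s × 1.240×10^-8 s) = 1.5225. Since d = βγcτ, x = βγ = β/√(1−β²).
Solving: β² = x²/(1+x²) = 2.31801/3.31801 = 0.698615, so β = 0.8358.

0.8358c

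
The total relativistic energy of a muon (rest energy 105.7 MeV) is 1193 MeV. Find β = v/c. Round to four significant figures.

0.9961

γ = E/(mc²) = 1193/105.7 = 11.287.
β = √(1 − 1/γ²) = √(1 − 0.00784952) = √0.99215048 = 0.9961.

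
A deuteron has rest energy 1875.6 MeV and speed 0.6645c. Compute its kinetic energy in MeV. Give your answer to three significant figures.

γ = 1/√(1 − β²) = 1/√(1 − 0.44156025) = 1/√0.55843975 = 1/0.747288 = 1.33817.
Kinetic energy: K = (γ − 1)mc² = (1.33817 − 1) × 1875.6 MeV = 0.33817 × 1875.6 = 634 MeV.

634 MeV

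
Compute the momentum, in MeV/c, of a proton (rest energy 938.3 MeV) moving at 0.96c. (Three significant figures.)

3220 MeV/c

γ = 1/√(1 − β²) = 1/√(1 − 0.9216) = 1/√0.0784 = 1/0.28 = 3.5714.
Momentum: p = γβ·mc = 3.5714 × 0.96 × 938.3 MeV/c = 3220 MeV/c.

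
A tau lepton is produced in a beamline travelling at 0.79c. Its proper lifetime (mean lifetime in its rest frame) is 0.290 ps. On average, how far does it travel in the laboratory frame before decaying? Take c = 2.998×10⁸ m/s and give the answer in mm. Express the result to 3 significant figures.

0.112 mm

γ = 1/√(1 − β²) = 1/√(1 − 0.6241) = 1/√0.3759 = 1/0.613107 = 1.631.
Lab-frame lifetime: Δt = γτ = 1.631 × 0.290 ps = 0.47299 ps.
Distance: d = vΔt = 0.79 × 2.998×10⁸ m/s × 4.7299×10^-13 s = 1.12×10^-4 m = 0.112 mm.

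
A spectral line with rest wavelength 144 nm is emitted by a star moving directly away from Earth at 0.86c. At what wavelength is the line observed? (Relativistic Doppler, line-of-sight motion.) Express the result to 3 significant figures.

Relativistic Doppler for wavelength: λ_obs = λ_src · √((1+β)/(1−β)).
With β = 0.86: factor = √(1.86/0.14) = 3.645.
λ_obs = 144 × 3.645 = 525 nm.

525 nm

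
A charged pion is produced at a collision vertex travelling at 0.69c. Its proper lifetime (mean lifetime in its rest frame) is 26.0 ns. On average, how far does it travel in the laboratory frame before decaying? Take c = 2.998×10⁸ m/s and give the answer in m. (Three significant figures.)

7.43 m

With β = 0.69, γ = 1/√(1 − 0.69²) = 1/√0.5239 = 1.3816.
Lab-frame lifetime: Δt = γτ = 1.3816 × 26.0 ns = 35.922 ns.
Distance: d = vΔt = 0.69 × 2.998×10⁸ m/s × 3.5922×10^-8 s = 7.43 m.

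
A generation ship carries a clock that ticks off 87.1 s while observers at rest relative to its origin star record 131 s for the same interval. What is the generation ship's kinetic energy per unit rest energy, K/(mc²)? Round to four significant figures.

0.5040

γ = Δt/Δτ = 131/87.1 = 1.50402.
Since K = (γ−1)mc², K/(mc²) = 1.50402 − 1 = 0.5040.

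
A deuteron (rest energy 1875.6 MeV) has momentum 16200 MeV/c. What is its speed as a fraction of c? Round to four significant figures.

pc/(mc²) = 16200/1875.6 = 8.6372 = βγ = β/√(1−β²).
So β² = x²/(1 + x²) with x = 8.6372: x² = 74.6012, β² = 74.6012/75.6012 = 0.986773, β = 0.9934.

0.9934c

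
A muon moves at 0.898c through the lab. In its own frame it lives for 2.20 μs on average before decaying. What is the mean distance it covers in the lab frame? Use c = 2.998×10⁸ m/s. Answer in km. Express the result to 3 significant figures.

γ = 1/√(1 − β²) = 1/√(1 − 0.806404) = 1/√0.193596 = 1/0.439995 = 2.2728.
Lab-frame lifetime: Δt = γτ = 2.2728 × 2.20 μs = 5.0002 μs.
Distance: d = vΔt = 0.898 × 2.998×10⁸ m/s × 5.0002×10^-6 s = 1350 m = 1.35 km.

1.35 km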